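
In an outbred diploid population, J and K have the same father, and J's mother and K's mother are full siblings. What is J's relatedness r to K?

0.375

Wright's path rule: contributions from independent ancestry routes add.
J and K are related in two ways: half-sibs through their shared father (r = 1/4) and first cousins through their mothers (r = 1/8).
r = 1/4 + 1/8 = 0.375.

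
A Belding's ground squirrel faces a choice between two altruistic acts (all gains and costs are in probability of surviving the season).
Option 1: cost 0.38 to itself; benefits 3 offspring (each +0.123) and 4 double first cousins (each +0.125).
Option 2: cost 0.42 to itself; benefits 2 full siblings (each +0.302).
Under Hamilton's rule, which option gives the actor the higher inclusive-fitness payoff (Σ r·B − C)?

Option 1

Option 1: r to an offspring = 0.5.
Option 1: r to a double first cousin = 0.25.
Option 1: Σ r·B − C = (3·0.5·0.123 + 4·0.25·0.125) − 0.38 = -0.0705.
Option 2: r to a full sibling = 0.5.
Option 2: Σ r·B − C = (2·0.5·0.302) − 0.42 = -0.118.
Option 1 has the higher net inclusive-fitness payoff.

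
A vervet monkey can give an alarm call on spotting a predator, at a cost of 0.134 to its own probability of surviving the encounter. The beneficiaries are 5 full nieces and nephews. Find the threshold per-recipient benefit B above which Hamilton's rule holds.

0.1072

r to a full niece or nephew = 0.25 (full aunt/uncle↔niece/nephew: two paths of length 3 through the shared grandparent pair: r = 2·(1/2)^3 = 1/4).
Hamilton's rule with n recipients of equal r: n·r·B > C, so B > C/(n·r) = 0.134/(5·0.25) = 0.1072.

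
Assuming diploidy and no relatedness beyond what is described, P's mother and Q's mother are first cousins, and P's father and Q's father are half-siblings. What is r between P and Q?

Relatedness sums over independent paths through distinct common ancestors.
P and Q are related in two ways: second cousins through their mothers (r = 1/32) and half first cousins through their fathers (r = 1/16).
r = 1/32 + 1/16 = 0.09375.

0.09375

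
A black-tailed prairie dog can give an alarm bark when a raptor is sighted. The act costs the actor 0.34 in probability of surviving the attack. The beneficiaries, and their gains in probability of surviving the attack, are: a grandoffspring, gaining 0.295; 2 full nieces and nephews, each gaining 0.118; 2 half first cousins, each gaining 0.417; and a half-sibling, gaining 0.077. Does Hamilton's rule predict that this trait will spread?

No

Hamilton's rule: the trait is favored when the sum of r·B over every recipient exceeds the actor's cost C.
r to a grandoffspring = 0.25 (two parent–offspring links: r = (1/2)^2 = 1/4).
r to a full niece or nephew = 1/4 (full aunt/uncle↔niece/nephew: two paths of length 3 through the shared grandparent pair: r = 2·(1/2)^3 = 1/4).
r to a half first cousin = 1/16 (half first cousins share one grandparent — one path of length 4: r = (1/2)^4 = 1/16).
r to a half-sibling = 0.25 (half-sibs share one parent — one path of length 2: r = (1/2)^2 = 1/4).
Summing one r·B term per recipient: 1·0.25·0.295 + 2·0.25·0.118 + 2·0.0625·0.417 + 1·0.25·0.077 = 0.204125.
0.204125 < 0.34: the indirect benefit is less than the cost.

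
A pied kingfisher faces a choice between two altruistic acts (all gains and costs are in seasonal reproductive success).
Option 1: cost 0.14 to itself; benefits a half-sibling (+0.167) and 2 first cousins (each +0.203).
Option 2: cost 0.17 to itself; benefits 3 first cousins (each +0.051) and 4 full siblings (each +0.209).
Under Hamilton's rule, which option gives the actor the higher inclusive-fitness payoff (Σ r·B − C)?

Option 1: r to a half-sibling = 0.25.
Option 1: r to a first cousin = 0.125.
Option 1: Σ r·B − C = (1·0.25·0.167 + 2·0.125·0.203) − 0.14 = -0.0475.
Option 2: r to a first cousin = 0.125.
Option 2: r to a full sibling = 0.5.
Option 2: Σ r·B − C = (3·0.125·0.051 + 4·0.5·0.209) − 0.17 = 0.267125.
Option 2 has the higher net inclusive-fitness payoff.

Option 2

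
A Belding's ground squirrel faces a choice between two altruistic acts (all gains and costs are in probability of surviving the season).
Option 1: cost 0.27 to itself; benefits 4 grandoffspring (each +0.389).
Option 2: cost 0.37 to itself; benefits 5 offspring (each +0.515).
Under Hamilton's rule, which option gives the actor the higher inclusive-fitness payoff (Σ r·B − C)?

Option 2

Option 1: r to a grandoffspring = 0.25.
Option 1: Σ r·B − C = (4·0.25·0.389) − 0.27 = 0.119.
Option 2: r to an offspring = 0.5.
Option 2: Σ r·B − C = (5·0.5·0.515) − 0.37 = 0.9175.
Option 2 has the higher net inclusive-fitness payoff.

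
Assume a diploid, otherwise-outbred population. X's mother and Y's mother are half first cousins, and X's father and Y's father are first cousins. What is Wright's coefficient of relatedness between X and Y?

With two independent routes of shared ancestry, r is the sum of the two contributions.
X and Y are related in two ways: half second cousins through their mothers (r = 1/64) and second cousins through their fathers (r = 1/32).
r = 1/64 + 1/32 = 3/64 = 0.046875.

0.046875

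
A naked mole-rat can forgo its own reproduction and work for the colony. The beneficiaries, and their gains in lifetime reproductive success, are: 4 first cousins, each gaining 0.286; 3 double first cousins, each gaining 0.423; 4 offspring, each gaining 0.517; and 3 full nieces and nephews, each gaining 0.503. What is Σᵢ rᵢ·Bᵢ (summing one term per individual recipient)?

r to a first cousin = 0.125 (first cousins share one grandparent pair — two paths of length 4: r = 2·(1/2)^4 = 1/8).
r to a double first cousin = 0.25 (double first cousins share both grandparent pairs — four paths of length 4: r = 4·(1/2)^4 = 1/4).
r to an offspring = 0.5 (one parent–offspring link: r = (1/2)^1 = 1/2).
r to a full niece or nephew = 1/4 (full aunt/uncle↔niece/nephew: two paths of length 3 through the shared grandparent pair: r = 2·(1/2)^3 = 1/4).
Summing one r·B term per recipient: 4·0.125·0.286 + 3·0.25·0.423 + 4·0.5·0.517 + 3·0.25·0.503 = 1.8715.

1.8715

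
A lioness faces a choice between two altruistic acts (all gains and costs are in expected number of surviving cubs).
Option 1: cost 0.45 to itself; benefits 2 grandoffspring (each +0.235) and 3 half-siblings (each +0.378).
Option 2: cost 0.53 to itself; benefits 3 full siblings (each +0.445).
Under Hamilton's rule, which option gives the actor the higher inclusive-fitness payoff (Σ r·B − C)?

Option 1: r to a grandoffspring = 0.25.
Option 1: r to a half-sibling = 0.25.
Option 1: Σ r·B − C = (2·0.25·0.235 + 3·0.25·0.378) − 0.45 = -0.049.
Option 2: r to a full sibling = 0.5.
Option 2: Σ r·B − C = (3·0.5·0.445) − 0.53 = 0.1375.
Option 2 has the higher net inclusive-fitness payoff.

Option 2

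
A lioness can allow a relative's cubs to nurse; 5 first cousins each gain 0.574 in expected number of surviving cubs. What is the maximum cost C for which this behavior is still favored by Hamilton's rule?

r to a first cousin = 0.125 (first cousins share one grandparent pair — two paths of length 4: r = 2·(1/2)^4 = 1/8).
Hamilton's rule: n·r·B > C, so the trait is favored while C < n·r·B = 5·0.125·0.574 = 0.35875.

0.35875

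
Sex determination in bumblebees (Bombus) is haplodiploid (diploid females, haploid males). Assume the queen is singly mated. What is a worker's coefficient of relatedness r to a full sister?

Haplodiploid full sisters inherit their father's entire haploid genome identically (contributing 1/2) and on average half of their mother's contribution (1/2 · 1/2 = 1/4); r = 1/2 + 1/4 = 3/4.

0.75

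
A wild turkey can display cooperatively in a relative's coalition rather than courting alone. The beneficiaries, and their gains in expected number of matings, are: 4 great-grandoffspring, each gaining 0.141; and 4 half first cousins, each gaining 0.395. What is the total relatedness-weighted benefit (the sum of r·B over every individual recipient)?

r to a great-grandoffspring = 0.125 (three parent–offspring links: r = (1/2)^3 = 1/8).
r to a half first cousin = 1/16 (half first cousins share one grandparent — one path of length 4: r = (1/2)^4 = 1/16).
Summing one r·B term per recipient: 4·0.125·0.141 + 4·0.0625·0.395 = 0.16925.

0.16925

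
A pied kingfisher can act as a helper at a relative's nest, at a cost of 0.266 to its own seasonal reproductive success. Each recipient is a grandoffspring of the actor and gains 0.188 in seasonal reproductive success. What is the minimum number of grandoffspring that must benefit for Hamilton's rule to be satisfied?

r to a grandoffspring = 0.25 (two parent–offspring links: r = (1/2)^2 = 1/4).
Hamilton's rule: n·r·B > C  ⇒  n > C/(r·B) = 0.266/(0.25·0.188) = 5.66.
The smallest integer exceeding 5.66 is 6.

6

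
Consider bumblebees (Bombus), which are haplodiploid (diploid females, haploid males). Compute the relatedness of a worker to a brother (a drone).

0.25

Her haploid brother carries none of their father's genes and a random half of their mother's genome; that half matches the maternal half of her own genome with probability 1/2: r = 1/2 · 1/2 = 1/4.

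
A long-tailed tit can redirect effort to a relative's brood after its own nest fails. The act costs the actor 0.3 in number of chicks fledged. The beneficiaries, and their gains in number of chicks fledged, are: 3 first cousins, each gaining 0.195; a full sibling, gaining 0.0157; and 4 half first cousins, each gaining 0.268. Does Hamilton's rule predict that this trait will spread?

Hamilton's rule: the trait is favored when the sum of r·B over every recipient exceeds the actor's cost C.
r to a first cousin = 0.125 (first cousins share one grandparent pair — two paths of length 4: r = 2·(1/2)^4 = 1/8).
r to a full sibling = 1/2 (full sibs share both parents — two paths of length 2: r = 2·(1/2)^2 = 1/2).
r to a half first cousin = 0.0625 (half first cousins share one grandparent — one path of length 4: r = (1/2)^4 = 1/16).
Summing one r·B term per recipient: 3·0.125·0.195 + 1·0.5·0.0157 + 4·0.0625·0.268 = 0.147975.
0.147975 < 0.3: the indirect benefit is less than the cost.

No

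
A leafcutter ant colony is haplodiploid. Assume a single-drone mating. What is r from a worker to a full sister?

Haplodiploid full sisters inherit their father's entire haploid genome identically (contributing 1/2) and on average half of their mother's contribution (1/2 · 1/2 = 1/4); r = 1/2 + 1/4 = 3/4.

0.75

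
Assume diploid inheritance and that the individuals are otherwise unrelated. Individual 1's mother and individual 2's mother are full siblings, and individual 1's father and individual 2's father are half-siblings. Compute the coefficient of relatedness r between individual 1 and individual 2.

Wright's path rule: contributions from independent ancestry routes add.
Individual 1 and individual 2 are related in two ways: first cousins through their mothers (r = 1/8) and half first cousins through their fathers (r = 1/16).
r = 1/8 + 1/16 = 3/16 = 0.1875.

0.1875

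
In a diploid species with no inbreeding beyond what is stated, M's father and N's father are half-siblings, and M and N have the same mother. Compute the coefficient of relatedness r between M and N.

0.3125

With two independent routes of shared ancestry, r is the sum of the two contributions.
M and N are related in two ways: half first cousins through their fathers (r = 1/16) and half-sibs through their shared mother (r = 1/4).
r = 1/16 + 1/4 = 5/16 = 0.3125.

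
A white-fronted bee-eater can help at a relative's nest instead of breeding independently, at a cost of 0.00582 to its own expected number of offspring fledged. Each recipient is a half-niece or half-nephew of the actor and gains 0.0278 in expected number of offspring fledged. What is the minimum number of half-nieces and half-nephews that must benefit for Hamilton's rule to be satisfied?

r to a half-niece or half-nephew = 0.125 (half-aunt/uncle↔niece/nephew: one path of length 3: r = (1/2)^3 = 1/8).
Hamilton's rule: n·r·B > C  ⇒  n > C/(r·B) = 0.00582/(0.125·0.0278) = 1.675.
The smallest integer exceeding 1.675 is 2.

2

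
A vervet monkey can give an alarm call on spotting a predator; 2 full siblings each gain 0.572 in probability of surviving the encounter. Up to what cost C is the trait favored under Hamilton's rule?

r to a full sibling = 0.5 (full sibs share both parents — two paths of length 2: r = 2·(1/2)^2 = 1/2).
Hamilton's rule: n·r·B > C, so the trait is favored while C < n·r·B = 2·0.5·0.572 = 0.572.

0.572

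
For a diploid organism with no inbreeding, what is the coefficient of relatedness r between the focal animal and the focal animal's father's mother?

0.25

Each parent–offspring link contributes a factor of 1/2, and independent paths through distinct common ancestors add.
Two parent–offspring links: r = (1/2)^2 = 1/4.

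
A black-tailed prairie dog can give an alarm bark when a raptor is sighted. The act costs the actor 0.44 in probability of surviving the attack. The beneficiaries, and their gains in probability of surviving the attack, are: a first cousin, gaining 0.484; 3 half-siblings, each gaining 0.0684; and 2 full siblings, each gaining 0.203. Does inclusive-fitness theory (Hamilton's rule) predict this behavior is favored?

Hamilton's rule: the trait is favored when the sum of r·B over every recipient exceeds the actor's cost C.
r to a first cousin = 1/8 (first cousins share one grandparent pair — two paths of length 4: r = 2·(1/2)^4 = 1/8).
r to a half-sibling = 1/4 (half-sibs share one parent — one path of length 2: r = (1/2)^2 = 1/4).
r to a full sibling = 0.5 (full sibs share both parents — two paths of length 2: r = 2·(1/2)^2 = 1/2).
Summing one r·B term per recipient: 1·0.125·0.484 + 3·0.25·0.0684 + 2·0.5·0.203 = 0.3148.
0.3148 < 0.44: the indirect benefit is less than the cost.

No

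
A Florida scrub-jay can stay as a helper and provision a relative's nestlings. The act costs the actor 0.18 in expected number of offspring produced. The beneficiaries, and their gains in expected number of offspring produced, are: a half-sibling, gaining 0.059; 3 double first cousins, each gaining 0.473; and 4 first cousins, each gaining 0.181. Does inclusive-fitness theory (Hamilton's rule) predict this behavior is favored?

Hamilton's rule: the trait is favored when the sum of r·B over every recipient exceeds the actor's cost C.
r to a half-sibling = 0.25 (half-sibs share one parent — one path of length 2: r = (1/2)^2 = 1/4).
r to a double first cousin = 1/4 (double first cousins share both grandparent pairs — four paths of length 4: r = 4·(1/2)^4 = 1/4).
r to a first cousin = 1/8 (first cousins share one grandparent pair — two paths of length 4: r = 2·(1/2)^4 = 1/8).
Summing one r·B term per recipient: 1·0.25·0.059 + 3·0.25·0.473 + 4·0.125·0.181 = 0.46.
0.46 > 0.18: the indirect benefit exceeds the cost.

Yes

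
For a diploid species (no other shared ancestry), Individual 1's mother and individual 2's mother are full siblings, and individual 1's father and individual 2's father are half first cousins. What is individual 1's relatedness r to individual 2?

Wright's path rule: contributions from independent ancestry routes add.
Individual 1 and individual 2 are related in two ways: first cousins through their mothers (r = 1/8) and half second cousins through their fathers (r = 1/64).
r = 1/8 + 1/64 = 9/64 = 0.140625.

0.140625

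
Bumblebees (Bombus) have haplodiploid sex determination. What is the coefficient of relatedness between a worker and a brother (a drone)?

0.25

Her haploid brother carries none of their father's genes and a random half of their mother's genome; that half matches the maternal half of her own genome with probability 1/2: r = 1/2 · 1/2 = 1/4.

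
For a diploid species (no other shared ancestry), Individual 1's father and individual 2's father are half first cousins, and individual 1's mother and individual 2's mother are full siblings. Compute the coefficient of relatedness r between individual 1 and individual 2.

Wright's path rule: contributions from independent ancestry routes add.
Individual 1 and individual 2 are related in two ways: half second cousins through their fathers (r = 1/64) and first cousins through their mothers (r = 1/8).
r = 1/64 + 1/8 = 9/64 = 0.140625.

0.140625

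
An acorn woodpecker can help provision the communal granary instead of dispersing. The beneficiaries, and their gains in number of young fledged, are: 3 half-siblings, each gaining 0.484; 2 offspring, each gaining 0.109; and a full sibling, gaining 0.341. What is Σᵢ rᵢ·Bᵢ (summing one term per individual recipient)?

r to a half-sibling = 1/4 (half-sibs share one parent — one path of length 2: r = (1/2)^2 = 1/4).
r to an offspring = 0.5 (one parent–offspring link: r = (1/2)^1 = 1/2).
r to a full sibling = 1/2 (full sibs share both parents — two paths of length 2: r = 2·(1/2)^2 = 1/2).
Summing one r·B term per recipient: 3·0.25·0.484 + 2·0.5·0.109 + 1·0.5·0.341 = 0.6425.

0.6425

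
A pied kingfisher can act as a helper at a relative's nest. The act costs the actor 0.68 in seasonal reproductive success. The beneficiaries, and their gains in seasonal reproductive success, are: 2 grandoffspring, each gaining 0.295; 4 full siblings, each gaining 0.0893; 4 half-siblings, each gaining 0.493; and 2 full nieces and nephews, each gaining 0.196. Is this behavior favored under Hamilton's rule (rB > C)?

Yes

Hamilton's rule: the trait is favored when the sum of r·B over every recipient exceeds the actor's cost C.
r to a grandoffspring = 1/4 (two parent–offspring links: r = (1/2)^2 = 1/4).
r to a full sibling = 1/2 (full sibs share both parents — two paths of length 2: r = 2·(1/2)^2 = 1/2).
r to a half-sibling = 1/4 (half-sibs share one parent — one path of length 2: r = (1/2)^2 = 1/4).
r to a full niece or nephew = 1/4 (full aunt/uncle↔niece/nephew: two paths of length 3 through the shared grandparent pair: r = 2·(1/2)^3 = 1/4).
Summing one r·B term per recipient: 2·0.25·0.295 + 4·0.5·0.0893 + 4·0.25·0.493 + 2·0.25·0.196 = 0.9171.
0.9171 > 0.68: the indirect benefit exceeds the cost.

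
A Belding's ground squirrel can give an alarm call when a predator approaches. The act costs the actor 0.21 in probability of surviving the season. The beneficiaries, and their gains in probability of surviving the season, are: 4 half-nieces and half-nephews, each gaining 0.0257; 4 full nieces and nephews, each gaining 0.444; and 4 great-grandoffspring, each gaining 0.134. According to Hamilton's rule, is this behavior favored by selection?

Hamilton's rule: the trait is favored when the sum of r·B over every recipient exceeds the actor's cost C.
r to a half-niece or half-nephew = 0.125 (half-aunt/uncle↔niece/nephew: one path of length 3: r = (1/2)^3 = 1/8).
r to a full niece or nephew = 0.25 (full aunt/uncle↔niece/nephew: two paths of length 3 through the shared grandparent pair: r = 2·(1/2)^3 = 1/4).
r to a great-grandoffspring = 0.125 (three parent–offspring links: r = (1/2)^3 = 1/8).
Summing one r·B term per recipient: 4·0.125·0.0257 + 4·0.25·0.444 + 4·0.125·0.134 = 0.52385.
0.52385 > 0.21: the indirect benefit exceeds the cost.

Yes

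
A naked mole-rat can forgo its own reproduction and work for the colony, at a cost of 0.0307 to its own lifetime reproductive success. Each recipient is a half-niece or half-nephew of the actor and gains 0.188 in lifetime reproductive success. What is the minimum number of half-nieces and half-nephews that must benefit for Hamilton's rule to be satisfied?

2

r to a half-niece or half-nephew = 0.125 (half-aunt/uncle↔niece/nephew: one path of length 3: r = (1/2)^3 = 1/8).
Hamilton's rule: n·r·B > C  ⇒  n > C/(r·B) = 0.0307/(0.125·0.188) = 1.306.
The smallest integer exceeding 1.306 is 2.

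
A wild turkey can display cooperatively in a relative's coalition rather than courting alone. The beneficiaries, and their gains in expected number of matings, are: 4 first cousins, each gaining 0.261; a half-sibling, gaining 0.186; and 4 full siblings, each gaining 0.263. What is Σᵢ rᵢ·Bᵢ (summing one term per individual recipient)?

0.703

r to a first cousin = 1/8 (first cousins share one grandparent pair — two paths of length 4: r = 2·(1/2)^4 = 1/8).
r to a half-sibling = 1/4 (half-sibs share one parent — one path of length 2: r = (1/2)^2 = 1/4).
r to a full sibling = 0.5 (full sibs share both parents — two paths of length 2: r = 2·(1/2)^2 = 1/2).
Summing one r·B term per recipient: 4·0.125·0.261 + 1·0.25·0.186 + 4·0.5·0.263 = 0.703.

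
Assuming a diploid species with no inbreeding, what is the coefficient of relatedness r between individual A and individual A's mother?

0.5

Each parent–offspring link contributes a factor of 1/2, and independent paths through distinct common ancestors add.
One parent–offspring link: r = (1/2)^1 = 1/2.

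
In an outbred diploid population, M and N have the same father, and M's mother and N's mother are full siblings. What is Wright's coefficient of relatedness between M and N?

0.375

Wright's path rule: contributions from independent ancestry routes add.
M and N are related in two ways: half-sibs through their shared father (r = 1/4) and first cousins through their mothers (r = 1/8).
r = 1/4 + 1/8 = 0.375.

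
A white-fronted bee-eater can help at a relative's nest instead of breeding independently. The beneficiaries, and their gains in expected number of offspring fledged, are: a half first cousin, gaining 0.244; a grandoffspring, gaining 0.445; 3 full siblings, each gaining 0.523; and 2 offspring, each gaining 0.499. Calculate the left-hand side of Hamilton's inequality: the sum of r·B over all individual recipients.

1.41

r to a half first cousin = 1/16 (half first cousins share one grandparent — one path of length 4: r = (1/2)^4 = 1/16).
r to a grandoffspring = 1/4 (two parent–offspring links: r = (1/2)^2 = 1/4).
r to a full sibling = 1/2 (full sibs share both parents — two paths of length 2: r = 2·(1/2)^2 = 1/2).
r to an offspring = 0.5 (one parent–offspring link: r = (1/2)^1 = 1/2).
Summing one r·B term per recipient: 1·0.0625·0.244 + 1·0.25·0.445 + 3·0.5·0.523 + 2·0.5·0.499 = 1.41.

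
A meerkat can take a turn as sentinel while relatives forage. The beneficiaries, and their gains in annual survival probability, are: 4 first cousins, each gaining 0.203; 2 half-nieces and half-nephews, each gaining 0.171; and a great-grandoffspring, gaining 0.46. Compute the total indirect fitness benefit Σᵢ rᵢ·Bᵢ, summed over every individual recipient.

r to a first cousin = 1/8 (first cousins share one grandparent pair — two paths of length 4: r = 2·(1/2)^4 = 1/8).
r to a half-niece or half-nephew = 0.125 (half-aunt/uncle↔niece/nephew: one path of length 3: r = (1/2)^3 = 1/8).
r to a great-grandoffspring = 1/8 (three parent–offspring links: r = (1/2)^3 = 1/8).
Summing one r·B term per recipient: 4·0.125·0.203 + 2·0.125·0.171 + 1·0.125·0.46 = 0.20175.

0.20175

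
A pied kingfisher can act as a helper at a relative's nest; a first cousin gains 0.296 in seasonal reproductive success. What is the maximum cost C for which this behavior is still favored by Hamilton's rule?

0.037

r to a first cousin = 0.125 (first cousins share one grandparent pair — two paths of length 4: r = 2·(1/2)^4 = 1/8).
Hamilton's rule: n·r·B > C, so the trait is favored while C < n·r·B = 1·0.125·0.296 = 0.037.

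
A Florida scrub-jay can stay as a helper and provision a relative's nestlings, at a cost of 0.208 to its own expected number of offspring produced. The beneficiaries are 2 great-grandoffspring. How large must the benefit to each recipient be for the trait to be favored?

0.832

r to a great-grandoffspring = 1/8 (three parent–offspring links: r = (1/2)^3 = 1/8).
Hamilton's rule with n recipients of equal r: n·r·B > C, so B > C/(n·r) = 0.208/(2·0.125) = 0.832.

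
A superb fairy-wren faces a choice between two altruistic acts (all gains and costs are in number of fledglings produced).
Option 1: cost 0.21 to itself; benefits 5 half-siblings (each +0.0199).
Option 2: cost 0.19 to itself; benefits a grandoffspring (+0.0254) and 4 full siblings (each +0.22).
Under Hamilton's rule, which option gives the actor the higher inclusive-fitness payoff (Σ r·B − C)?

Option 1: r to a half-sibling = 0.25.
Option 1: Σ r·B − C = (5·0.25·0.0199) − 0.21 = -0.185125.
Option 2: r to a grandoffspring = 0.25.
Option 2: r to a full sibling = 0.5.
Option 2: Σ r·B − C = (1·0.25·0.0254 + 4·0.5·0.22) − 0.19 = 0.25635.
Option 2 has the higher net inclusive-fitness payoff.

Option 2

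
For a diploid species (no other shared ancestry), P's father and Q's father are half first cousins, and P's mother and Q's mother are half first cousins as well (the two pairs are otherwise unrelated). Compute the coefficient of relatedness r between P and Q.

0.03125

Independent pedigree routes through distinct common ancestors add.
P and Q are related in two ways: half second cousins through their fathers (r = 1/64) and half second cousins through their mothers (r = 1/64).
r = 1/64 + 1/64 = 1/32 = 0.03125.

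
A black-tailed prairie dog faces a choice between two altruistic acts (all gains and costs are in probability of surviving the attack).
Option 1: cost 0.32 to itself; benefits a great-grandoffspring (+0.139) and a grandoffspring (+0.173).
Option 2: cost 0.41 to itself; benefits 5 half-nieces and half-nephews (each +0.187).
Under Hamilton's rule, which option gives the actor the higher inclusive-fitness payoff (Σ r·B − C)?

Option 1

Option 1: r to a great-grandoffspring = 0.125.
Option 1: r to a grandoffspring = 0.25.
Option 1: Σ r·B − C = (1·0.125·0.139 + 1·0.25·0.173) − 0.32 = -0.259375.
Option 2: r to a half-niece or half-nephew = 0.125.
Option 2: Σ r·B − C = (5·0.125·0.187) − 0.41 = -0.293125.
Option 1 has the higher net inclusive-fitness payoff.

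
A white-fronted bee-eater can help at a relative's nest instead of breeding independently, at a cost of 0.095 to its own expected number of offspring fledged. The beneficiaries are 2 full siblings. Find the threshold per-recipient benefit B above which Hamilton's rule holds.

r to a full sibling = 1/2 (full sibs share both parents — two paths of length 2: r = 2·(1/2)^2 = 1/2).
Hamilton's rule with n recipients of equal r: n·r·B > C, so B > C/(n·r) = 0.095/(2·0.5) = 0.095.

0.095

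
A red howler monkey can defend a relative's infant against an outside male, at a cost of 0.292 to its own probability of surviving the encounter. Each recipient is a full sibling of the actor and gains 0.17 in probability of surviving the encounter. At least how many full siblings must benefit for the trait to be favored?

r to a full sibling = 1/2 (full sibs share both parents — two paths of length 2: r = 2·(1/2)^2 = 1/2).
Hamilton's rule: n·r·B > C  ⇒  n > C/(r·B) = 0.292/(0.5·0.17) = 3.435.
The smallest integer exceeding 3.435 is 4.

4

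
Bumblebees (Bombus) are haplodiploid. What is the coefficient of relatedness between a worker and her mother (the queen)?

0.5

One meiotic link between diploid queen and diploid daughter: r = 1/2.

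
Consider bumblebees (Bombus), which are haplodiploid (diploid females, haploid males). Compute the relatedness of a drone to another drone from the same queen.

0.5

Haploid brothers each carry a random half of the queen's diploid genome, so on average they share half: r = 1/2.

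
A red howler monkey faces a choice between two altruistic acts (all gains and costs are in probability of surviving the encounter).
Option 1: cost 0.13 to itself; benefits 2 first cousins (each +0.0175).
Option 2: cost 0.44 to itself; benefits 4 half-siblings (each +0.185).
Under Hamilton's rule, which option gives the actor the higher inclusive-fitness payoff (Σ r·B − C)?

Option 1: r to a first cousin = 0.125.
Option 1: Σ r·B − C = (2·0.125·0.0175) − 0.13 = -0.125625.
Option 2: r to a half-sibling = 0.25.
Option 2: Σ r·B − C = (4·0.25·0.185) − 0.44 = -0.255.
Option 1 has the higher net inclusive-fitness payoff.

Option 1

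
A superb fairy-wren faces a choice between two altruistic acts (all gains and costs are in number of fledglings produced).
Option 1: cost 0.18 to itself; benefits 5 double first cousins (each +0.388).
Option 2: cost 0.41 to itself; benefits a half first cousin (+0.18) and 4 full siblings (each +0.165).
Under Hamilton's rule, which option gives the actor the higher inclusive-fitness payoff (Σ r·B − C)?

Option 1

Option 1: r to a double first cousin = 0.25.
Option 1: Σ r·B − C = (5·0.25·0.388) − 0.18 = 0.305.
Option 2: r to a half first cousin = 0.0625.
Option 2: r to a full sibling = 0.5.
Option 2: Σ r·B − C = (1·0.0625·0.18 + 4·0.5·0.165) − 0.41 = -0.06875.
Option 1 has the higher net inclusive-fitness payoff.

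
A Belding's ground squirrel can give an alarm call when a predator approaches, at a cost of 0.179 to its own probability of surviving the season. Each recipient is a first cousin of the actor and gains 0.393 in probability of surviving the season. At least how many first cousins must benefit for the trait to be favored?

r to a first cousin = 1/8 (first cousins share one grandparent pair — two paths of length 4: r = 2·(1/2)^4 = 1/8).
Hamilton's rule: n·r·B > C  ⇒  n > C/(r·B) = 0.179/(0.125·0.393) = 3.644.
The smallest integer exceeding 3.644 is 4.

4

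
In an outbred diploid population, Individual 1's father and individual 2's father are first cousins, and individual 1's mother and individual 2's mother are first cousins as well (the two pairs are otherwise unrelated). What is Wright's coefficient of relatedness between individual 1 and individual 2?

0.0625

Relatedness sums over independent paths through distinct common ancestors.
Individual 1 and individual 2 are related in two ways: second cousins through their fathers (r = 1/32) and second cousins through their mothers (r = 1/32).
r = 1/32 + 1/32 = 0.0625.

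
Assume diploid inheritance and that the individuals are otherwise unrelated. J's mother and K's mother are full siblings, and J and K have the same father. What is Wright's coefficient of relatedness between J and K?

Relatedness sums over independent paths through distinct common ancestors.
J and K are related in two ways: first cousins through their mothers (r = 1/8) and half-sibs through their shared father (r = 1/4).
r = 1/8 + 1/4 = 0.375.

0.375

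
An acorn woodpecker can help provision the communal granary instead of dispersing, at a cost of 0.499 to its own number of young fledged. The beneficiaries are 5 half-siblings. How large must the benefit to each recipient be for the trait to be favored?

r to a half-sibling = 0.25 (half-sibs share one parent — one path of length 2: r = (1/2)^2 = 1/4).
Hamilton's rule with n recipients of equal r: n·r·B > C, so B > C/(n·r) = 0.499/(5·0.25) = 0.3992.

0.3992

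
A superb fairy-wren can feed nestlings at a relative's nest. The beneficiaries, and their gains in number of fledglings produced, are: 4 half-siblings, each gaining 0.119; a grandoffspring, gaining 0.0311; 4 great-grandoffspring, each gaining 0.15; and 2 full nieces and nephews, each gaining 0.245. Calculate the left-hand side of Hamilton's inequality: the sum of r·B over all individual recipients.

0.324275

r to a half-sibling = 1/4 (half-sibs share one parent — one path of length 2: r = (1/2)^2 = 1/4).
r to a grandoffspring = 1/4 (two parent–offspring links: r = (1/2)^2 = 1/4).
r to a great-grandoffspring = 0.125 (three parent–offspring links: r = (1/2)^3 = 1/8).
r to a full niece or nephew = 0.25 (full aunt/uncle↔niece/nephew: two paths of length 3 through the shared grandparent pair: r = 2·(1/2)^3 = 1/4).
Summing one r·B term per recipient: 4·0.25·0.119 + 1·0.25·0.0311 + 4·0.125·0.15 + 2·0.25·0.245 = 0.324275.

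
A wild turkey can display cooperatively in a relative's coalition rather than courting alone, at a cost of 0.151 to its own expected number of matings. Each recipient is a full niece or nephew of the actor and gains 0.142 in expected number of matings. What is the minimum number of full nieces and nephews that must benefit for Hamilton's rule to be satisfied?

r to a full niece or nephew = 0.25 (full aunt/uncle↔niece/nephew: two paths of length 3 through the shared grandparent pair: r = 2·(1/2)^3 = 1/4).
Hamilton's rule: n·r·B > C  ⇒  n > C/(r·B) = 0.151/(0.25·0.142) = 4.254.
The smallest integer exceeding 4.254 is 5.

5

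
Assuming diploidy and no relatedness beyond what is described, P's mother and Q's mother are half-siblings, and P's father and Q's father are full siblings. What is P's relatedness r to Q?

Relatedness sums over independent paths through distinct common ancestors.
P and Q are related in two ways: half first cousins through their mothers (r = 1/16) and first cousins through their fathers (r = 1/8).
r = 1/16 + 1/8 = 3/16 = 0.1875.

0.1875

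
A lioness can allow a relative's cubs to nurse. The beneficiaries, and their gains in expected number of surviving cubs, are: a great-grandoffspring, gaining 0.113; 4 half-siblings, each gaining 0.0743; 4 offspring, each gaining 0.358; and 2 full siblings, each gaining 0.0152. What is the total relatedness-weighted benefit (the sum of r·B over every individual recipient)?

r to a great-grandoffspring = 1/8 (three parent–offspring links: r = (1/2)^3 = 1/8).
r to a half-sibling = 0.25 (half-sibs share one parent — one path of length 2: r = (1/2)^2 = 1/4).
r to an offspring = 0.5 (one parent–offspring link: r = (1/2)^1 = 1/2).
r to a full sibling = 0.5 (full sibs share both parents — two paths of length 2: r = 2·(1/2)^2 = 1/2).
Summing one r·B term per recipient: 1·0.125·0.113 + 4·0.25·0.0743 + 4·0.5·0.358 + 2·0.5·0.0152 = 0.819625.

0.819625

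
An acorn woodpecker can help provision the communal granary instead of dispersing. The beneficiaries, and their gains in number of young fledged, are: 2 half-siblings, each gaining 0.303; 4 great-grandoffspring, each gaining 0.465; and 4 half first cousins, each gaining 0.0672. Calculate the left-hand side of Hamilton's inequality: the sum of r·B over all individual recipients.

r to a half-sibling = 1/4 (half-sibs share one parent — one path of length 2: r = (1/2)^2 = 1/4).
r to a great-grandoffspring = 1/8 (three parent–offspring links: r = (1/2)^3 = 1/8).
r to a half first cousin = 0.0625 (half first cousins share one grandparent — one path of length 4: r = (1/2)^4 = 1/16).
Summing one r·B term per recipient: 2·0.25·0.303 + 4·0.125·0.465 + 4·0.0625·0.0672 = 0.4008.

0.4008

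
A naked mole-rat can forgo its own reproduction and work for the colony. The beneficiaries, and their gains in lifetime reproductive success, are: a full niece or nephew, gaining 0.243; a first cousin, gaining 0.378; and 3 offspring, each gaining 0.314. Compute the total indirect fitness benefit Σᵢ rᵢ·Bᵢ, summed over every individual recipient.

r to a full niece or nephew = 0.25 (full aunt/uncle↔niece/nephew: two paths of length 3 through the shared grandparent pair: r = 2·(1/2)^3 = 1/4).
r to a first cousin = 0.125 (first cousins share one grandparent pair — two paths of length 4: r = 2·(1/2)^4 = 1/8).
r to an offspring = 0.5 (one parent–offspring link: r = (1/2)^1 = 1/2).
Summing one r·B term per recipient: 1·0.25·0.243 + 1·0.125·0.378 + 3·0.5·0.314 = 0.579.

0.579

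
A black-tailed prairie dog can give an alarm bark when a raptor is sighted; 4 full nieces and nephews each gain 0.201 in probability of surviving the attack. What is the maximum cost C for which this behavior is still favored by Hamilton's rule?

0.201

r to a full niece or nephew = 1/4 (full aunt/uncle↔niece/nephew: two paths of length 3 through the shared grandparent pair: r = 2·(1/2)^3 = 1/4).
Hamilton's rule: n·r·B > C, so the trait is favored while C < n·r·B = 4·0.25·0.201 = 0.201.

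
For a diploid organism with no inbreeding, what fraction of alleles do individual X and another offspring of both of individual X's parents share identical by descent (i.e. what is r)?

0.5

Each parent–offspring link contributes a factor of 1/2, and independent paths through distinct common ancestors add.
Full sibs share both parents — two paths of length 2: r = 2·(1/2)^2 = 1/2.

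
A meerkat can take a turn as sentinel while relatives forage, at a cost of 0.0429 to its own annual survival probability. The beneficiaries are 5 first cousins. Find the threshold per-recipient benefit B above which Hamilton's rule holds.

r to a first cousin = 1/8 (first cousins share one grandparent pair — two paths of length 4: r = 2·(1/2)^4 = 1/8).
Hamilton's rule with n recipients of equal r: n·r·B > C, so B > C/(n·r) = 0.0429/(5·0.125) = 0.0686.

0.0686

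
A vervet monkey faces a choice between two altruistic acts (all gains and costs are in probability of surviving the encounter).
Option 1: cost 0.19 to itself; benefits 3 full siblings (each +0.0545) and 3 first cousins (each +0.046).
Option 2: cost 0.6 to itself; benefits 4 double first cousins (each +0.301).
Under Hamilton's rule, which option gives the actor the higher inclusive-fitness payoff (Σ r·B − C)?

Option 1: r to a full sibling = 0.5.
Option 1: r to a first cousin = 0.125.
Option 1: Σ r·B − C = (3·0.5·0.0545 + 3·0.125·0.046) − 0.19 = -0.091.
Option 2: r to a double first cousin = 0.25.
Option 2: Σ r·B − C = (4·0.25·0.301) − 0.6 = -0.299.
Option 1 has the higher net inclusive-fitness payoff.

Option 1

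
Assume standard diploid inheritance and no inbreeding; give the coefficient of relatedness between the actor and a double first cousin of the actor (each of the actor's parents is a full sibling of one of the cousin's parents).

0.25

Each parent–offspring link contributes a factor of 1/2, and independent paths through distinct common ancestors add.
Double first cousins share both grandparent pairs — four paths of length 4: r = 4·(1/2)^4 = 1/4.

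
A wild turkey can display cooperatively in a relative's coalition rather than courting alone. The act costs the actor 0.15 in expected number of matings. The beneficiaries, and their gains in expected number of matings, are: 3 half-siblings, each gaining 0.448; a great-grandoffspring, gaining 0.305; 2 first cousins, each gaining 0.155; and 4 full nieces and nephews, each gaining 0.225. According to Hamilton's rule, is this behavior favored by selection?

Hamilton's rule: the trait is favored when the sum of r·B over every recipient exceeds the actor's cost C.
r to a half-sibling = 1/4 (half-sibs share one parent — one path of length 2: r = (1/2)^2 = 1/4).
r to a great-grandoffspring = 0.125 (three parent–offspring links: r = (1/2)^3 = 1/8).
r to a first cousin = 1/8 (first cousins share one grandparent pair — two paths of length 4: r = 2·(1/2)^4 = 1/8).
r to a full niece or nephew = 0.25 (full aunt/uncle↔niece/nephew: two paths of length 3 through the shared grandparent pair: r = 2·(1/2)^3 = 1/4).
Summing one r·B term per recipient: 3·0.25·0.448 + 1·0.125·0.305 + 2·0.125·0.155 + 4·0.25·0.225 = 0.637875.
0.637875 > 0.15: the indirect benefit exceeds the cost.

Yes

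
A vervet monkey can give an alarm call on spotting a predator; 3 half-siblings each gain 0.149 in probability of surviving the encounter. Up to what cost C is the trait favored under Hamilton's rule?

0.11175

r to a half-sibling = 1/4 (half-sibs share one parent — one path of length 2: r = (1/2)^2 = 1/4).
Hamilton's rule: n·r·B > C, so the trait is favored while C < n·r·B = 3·0.25·0.149 = 0.11175.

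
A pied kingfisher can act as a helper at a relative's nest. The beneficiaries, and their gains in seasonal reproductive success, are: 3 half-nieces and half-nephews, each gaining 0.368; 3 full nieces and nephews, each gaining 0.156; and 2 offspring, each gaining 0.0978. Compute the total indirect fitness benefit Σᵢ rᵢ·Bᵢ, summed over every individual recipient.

0.3528

r to a half-niece or half-nephew = 0.125 (half-aunt/uncle↔niece/nephew: one path of length 3: r = (1/2)^3 = 1/8).
r to a full niece or nephew = 1/4 (full aunt/uncle↔niece/nephew: two paths of length 3 through the shared grandparent pair: r = 2·(1/2)^3 = 1/4).
r to an offspring = 0.5 (one parent–offspring link: r = (1/2)^1 = 1/2).
Summing one r·B term per recipient: 3·0.125·0.368 + 3·0.25·0.156 + 2·0.5·0.0978 = 0.3528.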